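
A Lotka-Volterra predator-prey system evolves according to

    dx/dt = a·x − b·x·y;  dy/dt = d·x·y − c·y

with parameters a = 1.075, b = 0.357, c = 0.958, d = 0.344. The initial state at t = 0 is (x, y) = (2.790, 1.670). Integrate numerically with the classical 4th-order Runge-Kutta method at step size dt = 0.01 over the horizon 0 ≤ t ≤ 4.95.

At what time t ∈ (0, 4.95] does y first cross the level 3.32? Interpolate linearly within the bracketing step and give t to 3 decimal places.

t = 1.707

t=0.000: state=(2.790, 1.670)
step 1 (dt=0.01): k1=(1.336, 0.003), k2=(1.339, 0.007), k3=(1.339, 0.007), k4=(1.342, 0.011); state += dt/6·(k1+2k2+2k3+k4)
t=0.010: state=(2.803, 1.670)
t=0.020: state=(2.817, 1.670)
t=0.030: state=(2.830, 1.670)
continuing one RK4 step at a time; state shown every 20 steps (Δt=0.2):
t=0.200: state=(3.069, 1.686)
t=0.400: state=(3.368, 1.737)
t=0.600: state=(3.678, 1.828)
t=0.800: state=(3.984, 1.964)
t=1.000: state=(4.266, 2.155)
t=1.200: state=(4.496, 2.406)
t=1.400: state=(4.644, 2.721)
t=1.600: state=(4.679, 3.099)
t=1.700: state=(4.647, 3.306)
next step: t=1.710: state=(4.642, 3.327) — y has crossed 3.32
linear interpolation between t=1.700 (3.30574) and t=1.710 (3.32696) → t≈1.707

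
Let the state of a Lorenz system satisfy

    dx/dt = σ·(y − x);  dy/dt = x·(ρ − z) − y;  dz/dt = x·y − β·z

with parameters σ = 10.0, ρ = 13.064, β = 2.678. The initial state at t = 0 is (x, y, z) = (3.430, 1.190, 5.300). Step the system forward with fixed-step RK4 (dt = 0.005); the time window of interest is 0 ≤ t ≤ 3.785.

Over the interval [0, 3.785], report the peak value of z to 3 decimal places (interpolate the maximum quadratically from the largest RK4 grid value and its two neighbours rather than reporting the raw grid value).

t=0.000: state=(3.430, 1.190, 5.300)
step 1 (dt=0.005): k1=(-22.400, 25.441, -10.112), k2=(-21.204, 25.027, -9.896), k3=(-21.244, 25.050, -9.897), k4=(-20.085, 24.655, -9.689); state += dt/6·(k1+2k2+2k3+k4)
t=0.005: state=(3.324, 1.315, 5.251)
t=0.010: state=(3.229, 1.437, 5.203)
t=0.015: state=(3.144, 1.555, 5.158)
continuing one RK4 step at a time; state shown every 40 steps (Δt=0.2):
t=0.200: state=(3.960, 5.648, 4.875)
t=0.400: state=(8.476, 10.415, 11.635)
t=0.600: state=(7.047, 4.206, 17.121)
t=0.800: state=(2.860, 1.942, 11.772)
t=1.000: state=(2.664, 3.198, 7.859)
t=1.200: state=(4.817, 6.432, 7.397)
t=1.400: state=(8.025, 8.865, 12.984)
t=1.600: state=(6.301, 4.381, 15.449)
t=1.800: state=(3.620, 3.096, 11.438)
t=2.000: state=(3.915, 4.631, 8.797)
t=2.200: state=(6.109, 7.388, 9.990)
t=2.400: state=(7.376, 6.971, 14.247)
t=2.600: state=(5.267, 4.149, 13.581)
t=2.800: state=(4.162, 4.194, 10.695)
t=3.000: state=(5.124, 5.954, 9.858)
t=3.200: state=(6.728, 7.207, 12.214)
t=3.400: state=(6.297, 5.516, 13.855)
t=3.600: state=(4.859, 4.438, 12.130)
t=3.785: state=(4.805, 5.134, 10.634)
largest grid value and its neighbours: z(0.555)=17.47429, z(0.560)=17.47776, z(0.565)=17.46941
parabola through these three points peaks at t≈0.559 with z≈17.47801

max z = 17.478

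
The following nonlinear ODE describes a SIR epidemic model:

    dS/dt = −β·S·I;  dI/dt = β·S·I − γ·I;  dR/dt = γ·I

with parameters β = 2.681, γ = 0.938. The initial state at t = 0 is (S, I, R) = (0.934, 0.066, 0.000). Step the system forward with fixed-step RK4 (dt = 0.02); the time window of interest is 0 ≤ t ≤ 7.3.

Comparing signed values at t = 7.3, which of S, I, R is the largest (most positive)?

largest component: R

t=0.000: state=(0.934, 0.066, 0.000)
step 1 (dt=0.02): k1=(-0.165, 0.103, 0.062), k2=(-0.168, 0.105, 0.063), k3=(-0.168, 0.105, 0.063), k4=(-0.170, 0.106, 0.064); state += dt/6·(k1+2k2+2k3+k4)
t=0.020: state=(0.931, 0.068, 0.001)
t=0.040: state=(0.927, 0.070, 0.003)
t=0.060: state=(0.924, 0.072, 0.004)
continuing one RK4 step at a time; state shown every 25 steps (Δt=0.5):
t=0.500: state=(0.820, 0.135, 0.046)
t=1.000: state=(0.644, 0.226, 0.130)
t=1.500: state=(0.452, 0.294, 0.254)
t=2.000: state=(0.301, 0.303, 0.396)
t=2.500: state=(0.205, 0.264, 0.531)
t=3.000: state=(0.149, 0.209, 0.642)
t=3.500: state=(0.117, 0.156, 0.727)
t=4.000: state=(0.098, 0.113, 0.790)
t=4.500: state=(0.086, 0.080, 0.834)
t=5.000: state=(0.079, 0.056, 0.866)
t=5.500: state=(0.074, 0.039, 0.888)
t=6.000: state=(0.071, 0.027, 0.903)
t=6.500: state=(0.069, 0.018, 0.913)
t=7.000: state=(0.067, 0.012, 0.920)
t=7.300: state=(0.067, 0.010, 0.923)
compare at T: S=0.067, I=0.010, R=0.923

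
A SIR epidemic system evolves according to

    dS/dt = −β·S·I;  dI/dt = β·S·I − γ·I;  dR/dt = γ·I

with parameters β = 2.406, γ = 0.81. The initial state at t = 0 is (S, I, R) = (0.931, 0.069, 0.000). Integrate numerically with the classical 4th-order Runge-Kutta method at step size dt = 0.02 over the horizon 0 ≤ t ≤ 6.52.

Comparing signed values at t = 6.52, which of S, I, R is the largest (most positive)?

largest component: R

t=0.000: state=(0.931, 0.069, 0.000)
step 1 (dt=0.02): k1=(-0.155, 0.099, 0.056), k2=(-0.157, 0.100, 0.057), k3=(-0.157, 0.100, 0.057), k4=(-0.158, 0.101, 0.058); state += dt/6·(k1+2k2+2k3+k4)
t=0.020: state=(0.928, 0.071, 0.001)
t=0.040: state=(0.925, 0.073, 0.002)
t=0.060: state=(0.921, 0.075, 0.004)
continuing one RK4 step at a time; state shown every 25 steps (Δt=0.5):
t=0.500: state=(0.827, 0.133, 0.040)
t=1.000: state=(0.669, 0.220, 0.111)
t=1.500: state=(0.490, 0.294, 0.216)
t=2.000: state=(0.337, 0.321, 0.343)
t=2.500: state=(0.231, 0.300, 0.470)
t=3.000: state=(0.165, 0.253, 0.582)
t=3.500: state=(0.126, 0.201, 0.674)
t=4.000: state=(0.102, 0.153, 0.745)
t=4.500: state=(0.087, 0.114, 0.799)
t=5.000: state=(0.077, 0.084, 0.839)
t=5.500: state=(0.071, 0.061, 0.868)
t=6.000: state=(0.066, 0.044, 0.889)
t=6.500: state=(0.063, 0.032, 0.905)
t=6.520: state=(0.063, 0.032, 0.905)
compare at T: S=0.063, I=0.032, R=0.905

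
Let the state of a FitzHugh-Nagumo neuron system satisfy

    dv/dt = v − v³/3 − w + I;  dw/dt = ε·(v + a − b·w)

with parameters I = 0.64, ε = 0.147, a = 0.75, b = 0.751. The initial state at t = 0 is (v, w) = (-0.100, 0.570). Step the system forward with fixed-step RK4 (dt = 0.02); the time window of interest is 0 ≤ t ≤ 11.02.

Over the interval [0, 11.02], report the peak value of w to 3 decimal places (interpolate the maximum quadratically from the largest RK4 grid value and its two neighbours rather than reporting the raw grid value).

max w = 0.604

t=0.000: state=(-0.100, 0.570)
step 1 (dt=0.02): k1=(-0.030, 0.033), k2=(-0.030, 0.033), k3=(-0.030, 0.033), k4=(-0.031, 0.032); state += dt/6·(k1+2k2+2k3+k4)
t=0.020: state=(-0.101, 0.571)
t=0.040: state=(-0.101, 0.571)
t=0.060: state=(-0.102, 0.572)
continuing one RK4 step at a time; state shown every 25 steps (Δt=0.5):
t=0.500: state=(-0.124, 0.585)
t=1.000: state=(-0.172, 0.597)
t=1.500: state=(-0.255, 0.603)
t=2.000: state=(-0.390, 0.602)
t=2.500: state=(-0.591, 0.588)
t=3.000: state=(-0.854, 0.559)
t=3.500: state=(-1.133, 0.511)
t=4.000: state=(-1.350, 0.448)
t=4.500: state=(-1.470, 0.376)
t=5.000: state=(-1.510, 0.303)
t=5.500: state=(-1.505, 0.232)
t=6.000: state=(-1.477, 0.167)
t=6.500: state=(-1.437, 0.107)
t=7.000: state=(-1.392, 0.054)
t=7.500: state=(-1.344, 0.007)
t=8.000: state=(-1.294, -0.034)
t=8.500: state=(-1.242, -0.070)
t=9.000: state=(-1.188, -0.099)
t=9.500: state=(-1.132, -0.123)
t=10.000: state=(-1.073, -0.142)
t=10.500: state=(-1.011, -0.155)
t=11.000: state=(-0.944, -0.163)
t=11.020: state=(-0.942, -0.163)
largest grid value and its neighbours: w(1.660)=0.60402, w(1.680)=0.60402, w(1.700)=0.60401
parabola through these three points peaks at t≈1.677 with w≈0.60402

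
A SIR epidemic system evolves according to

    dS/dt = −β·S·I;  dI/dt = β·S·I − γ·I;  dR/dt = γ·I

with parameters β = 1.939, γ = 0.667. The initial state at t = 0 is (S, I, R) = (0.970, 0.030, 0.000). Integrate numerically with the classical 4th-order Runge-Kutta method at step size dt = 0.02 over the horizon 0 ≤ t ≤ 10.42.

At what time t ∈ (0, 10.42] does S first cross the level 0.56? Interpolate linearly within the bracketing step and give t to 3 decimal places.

t = 2.331

t=0.000: state=(0.970, 0.030, 0.000)
step 1 (dt=0.02): k1=(-0.056, 0.036, 0.020), k2=(-0.057, 0.037, 0.020), k3=(-0.057, 0.037, 0.020), k4=(-0.058, 0.037, 0.021); state += dt/6·(k1+2k2+2k3+k4)
t=0.020: state=(0.969, 0.031, 0.000)
t=0.040: state=(0.968, 0.031, 0.001)
t=0.060: state=(0.966, 0.032, 0.001)
continuing one RK4 step at a time; state shown every 25 steps (Δt=0.5):
t=0.500: state=(0.932, 0.054, 0.014)
t=1.000: state=(0.869, 0.093, 0.038)
t=1.500: state=(0.774, 0.148, 0.078)
t=2.000: state=(0.650, 0.212, 0.138)
t=2.320: state=(0.563, 0.250, 0.187)
next step: t=2.340: state=(0.558, 0.252, 0.190) — S has crossed 0.56
linear interpolation between t=2.320 (0.56300) and t=2.340 (0.55755) → t≈2.331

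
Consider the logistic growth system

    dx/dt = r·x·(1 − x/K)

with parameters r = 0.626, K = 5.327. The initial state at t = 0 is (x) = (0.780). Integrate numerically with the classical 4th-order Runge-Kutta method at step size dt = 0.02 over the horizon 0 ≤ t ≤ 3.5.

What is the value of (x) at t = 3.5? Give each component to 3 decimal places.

(x) = (3.225)

t=0.000: state=(0.780)
step 1 (dt=0.02): k1=(0.417), k2=(0.419), k3=(0.419), k4=(0.420); state += dt/6·(k1+2k2+2k3+k4)
t=0.020: state=(0.788)
t=0.040: state=(0.797)
t=0.060: state=(0.805)
continuing one RK4 step at a time; state shown every 10 steps (Δt=0.2):
t=0.200: state=(0.867)
t=0.400: state=(0.962)
t=0.600: state=(1.065)
t=0.800: state=(1.175)
t=1.000: state=(1.294)
t=1.200: state=(1.420)
t=1.400: state=(1.555)
t=1.600: state=(1.696)
t=1.800: state=(1.844)
t=2.000: state=(1.997)
t=2.200: state=(2.156)
t=2.400: state=(2.318)
t=2.600: state=(2.484)
t=2.800: state=(2.650)
t=3.000: state=(2.817)
t=3.200: state=(2.982)
t=3.400: state=(3.145)
t=3.500: state=(3.225)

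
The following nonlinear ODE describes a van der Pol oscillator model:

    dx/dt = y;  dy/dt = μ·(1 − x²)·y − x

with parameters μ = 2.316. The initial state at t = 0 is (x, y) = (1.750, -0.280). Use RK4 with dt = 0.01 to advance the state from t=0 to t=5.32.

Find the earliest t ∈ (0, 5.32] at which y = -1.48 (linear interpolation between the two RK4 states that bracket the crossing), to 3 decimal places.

t = 1.896

t=0.000: state=(1.750, -0.280)
step 1 (dt=0.01): k1=(-0.280, -0.413), k2=(-0.282, -0.404), k3=(-0.282, -0.405), k4=(-0.284, -0.397); state += dt/6·(k1+2k2+2k3+k4)
t=0.010: state=(1.747, -0.284)
t=0.020: state=(1.744, -0.288)
t=0.030: state=(1.741, -0.292)
continuing one RK4 step at a time; state shown every 20 steps (Δt=0.2):
t=0.200: state=(1.687, -0.340)
t=0.400: state=(1.615, -0.382)
t=0.600: state=(1.535, -0.421)
t=0.800: state=(1.446, -0.468)
t=1.000: state=(1.347, -0.529)
t=1.200: state=(1.233, -0.612)
t=1.400: state=(1.099, -0.734)
t=1.600: state=(0.935, -0.924)
t=1.800: state=(0.721, -1.245)
t=1.890: state=(0.600, -1.463)
next step: t=1.900: state=(0.585, -1.491) — y has crossed -1.48
linear interpolation between t=1.890 (-1.46262) and t=1.900 (-1.49075) → t≈1.896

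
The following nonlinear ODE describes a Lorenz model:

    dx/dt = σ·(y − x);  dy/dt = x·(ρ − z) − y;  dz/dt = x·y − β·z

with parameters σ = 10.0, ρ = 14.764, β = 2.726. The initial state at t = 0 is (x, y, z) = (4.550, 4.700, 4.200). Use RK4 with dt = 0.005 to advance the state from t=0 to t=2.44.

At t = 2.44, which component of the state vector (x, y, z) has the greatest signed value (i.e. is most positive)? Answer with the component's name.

t=0.000: state=(4.550, 4.700, 4.200)
step 1 (dt=0.005): k1=(1.500, 43.366, 9.936), k2=(2.547, 43.184, 10.379), k3=(2.516, 43.207, 10.387), k4=(3.535, 43.046, 10.839); state += dt/6·(k1+2k2+2k3+k4)
t=0.005: state=(4.563, 4.916, 4.252)
t=0.010: state=(4.585, 5.131, 4.308)
t=0.015: state=(4.617, 5.344, 4.370)
continuing one RK4 step at a time; state shown every 20 steps (Δt=0.1):
t=0.100: state=(6.221, 8.995, 6.416)
t=0.200: state=(9.316, 12.164, 12.448)
t=0.300: state=(10.460, 9.358, 19.602)
t=0.400: state=(7.507, 3.522, 19.979)
t=0.500: state=(3.974, 1.264, 16.261)
t=0.600: state=(2.186, 1.202, 12.673)
t=0.700: state=(1.737, 1.717, 9.884)
t=0.800: state=(2.025, 2.599, 7.872)
t=0.900: state=(2.899, 4.100, 6.709)
t=1.000: state=(4.499, 6.528, 6.832)
t=1.100: state=(6.914, 9.594, 9.320)
t=1.200: state=(9.263, 10.813, 14.728)
t=1.300: state=(9.213, 7.494, 19.041)
t=1.400: state=(6.559, 3.555, 18.220)
t=1.500: state=(4.049, 2.211, 15.096)
t=1.600: state=(2.899, 2.363, 12.142)
t=1.700: state=(2.823, 3.152, 9.911)
t=1.800: state=(3.500, 4.519, 8.594)
t=1.900: state=(4.866, 6.574, 8.579)
t=2.000: state=(6.819, 8.894, 10.572)
t=2.100: state=(8.561, 9.662, 14.576)
t=2.200: state=(8.539, 7.359, 17.734)
t=2.300: state=(6.649, 4.420, 17.371)
t=2.400: state=(4.693, 3.179, 15.009)
t=2.440: state=(4.175, 3.101, 13.981)
compare at T: x=4.175, y=3.101, z=13.981

largest component: z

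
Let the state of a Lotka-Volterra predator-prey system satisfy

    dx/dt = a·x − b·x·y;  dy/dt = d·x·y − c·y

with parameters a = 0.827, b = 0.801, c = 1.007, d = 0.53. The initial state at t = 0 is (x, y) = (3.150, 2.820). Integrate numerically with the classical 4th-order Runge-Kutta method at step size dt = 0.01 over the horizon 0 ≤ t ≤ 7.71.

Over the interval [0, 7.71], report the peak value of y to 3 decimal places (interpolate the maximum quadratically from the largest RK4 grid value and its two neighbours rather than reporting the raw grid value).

t=0.000: state=(3.150, 2.820)
step 1 (dt=0.01): k1=(-4.510, 1.868), k2=(-4.501, 1.841), k3=(-4.501, 1.841), k4=(-4.492, 1.813); state += dt/6·(k1+2k2+2k3+k4)
t=0.010: state=(3.105, 2.838)
t=0.020: state=(3.060, 2.856)
t=0.030: state=(3.016, 2.874)
continuing one RK4 step at a time; state shown every 25 steps (Δt=0.25):
t=0.250: state=(2.128, 3.101)
t=0.500: state=(1.408, 3.037)
t=0.750: state=(0.967, 2.756)
t=1.000: state=(0.710, 2.391)
t=1.250: state=(0.561, 2.020)
t=1.500: state=(0.477, 1.682)
t=1.750: state=(0.432, 1.388)
t=2.000: state=(0.412, 1.141)
t=2.250: state=(0.412, 0.937)
t=2.500: state=(0.427, 0.770)
t=2.750: state=(0.457, 0.634)
t=3.000: state=(0.500, 0.525)
t=3.250: state=(0.559, 0.438)
t=3.500: state=(0.634, 0.369)
t=3.750: state=(0.728, 0.313)
t=4.000: state=(0.845, 0.270)
t=4.250: state=(0.988, 0.237)
t=4.500: state=(1.161, 0.213)
t=4.750: state=(1.371, 0.195)
t=5.000: state=(1.623, 0.185)
t=5.250: state=(1.924, 0.182)
t=5.500: state=(2.281, 0.187)
t=5.750: state=(2.698, 0.202)
t=6.000: state=(3.178, 0.231)
t=6.250: state=(3.713, 0.284)
t=6.500: state=(4.278, 0.375)
t=6.750: state=(4.810, 0.532)
t=7.000: state=(5.186, 0.805)
t=7.250: state=(5.208, 1.252)
t=7.500: state=(4.689, 1.887)
t=7.710: state=(3.866, 2.465)
largest grid value and its neighbours: y(0.310)=3.11371, y(0.320)=3.11386, y(0.330)=3.11350
parabola through these three points peaks at t≈0.318 with y≈3.11387

max y = 3.114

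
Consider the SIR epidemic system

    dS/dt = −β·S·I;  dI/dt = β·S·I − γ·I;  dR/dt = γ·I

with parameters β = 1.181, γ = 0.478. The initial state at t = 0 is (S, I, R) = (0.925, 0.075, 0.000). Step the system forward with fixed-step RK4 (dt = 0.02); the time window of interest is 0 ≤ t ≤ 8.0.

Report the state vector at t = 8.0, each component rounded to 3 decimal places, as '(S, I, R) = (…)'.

t=0.000: state=(0.925, 0.075, 0.000)
step 1 (dt=0.02): k1=(-0.082, 0.046, 0.036), k2=(-0.082, 0.046, 0.036), k3=(-0.082, 0.046, 0.036), k4=(-0.083, 0.047, 0.036); state += dt/6·(k1+2k2+2k3+k4)
t=0.020: state=(0.923, 0.076, 0.001)
t=0.040: state=(0.922, 0.077, 0.001)
t=0.060: state=(0.920, 0.078, 0.002)
continuing one RK4 step at a time; state shown every 25 steps (Δt=0.5):
t=0.500: state=(0.878, 0.101, 0.021)
t=1.000: state=(0.821, 0.131, 0.048)
t=1.500: state=(0.752, 0.164, 0.084)
t=2.000: state=(0.676, 0.197, 0.127)
t=2.500: state=(0.596, 0.226, 0.178)
t=3.000: state=(0.518, 0.247, 0.234)
t=3.500: state=(0.446, 0.259, 0.295)
t=4.000: state=(0.383, 0.260, 0.357)
t=4.500: state=(0.329, 0.253, 0.419)
t=5.000: state=(0.284, 0.238, 0.477)
t=5.500: state=(0.248, 0.219, 0.532)
t=6.000: state=(0.220, 0.198, 0.582)
t=6.500: state=(0.197, 0.177, 0.627)
t=7.000: state=(0.178, 0.155, 0.667)
t=7.500: state=(0.164, 0.135, 0.701)
t=8.000: state=(0.152, 0.117, 0.731)

(S, I, R) = (0.152, 0.117, 0.731)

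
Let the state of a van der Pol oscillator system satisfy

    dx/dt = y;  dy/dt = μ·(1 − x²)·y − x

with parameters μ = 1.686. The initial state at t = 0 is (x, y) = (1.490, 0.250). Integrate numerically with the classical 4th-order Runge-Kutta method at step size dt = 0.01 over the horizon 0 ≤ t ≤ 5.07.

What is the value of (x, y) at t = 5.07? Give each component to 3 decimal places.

(x, y) = (-0.760, 1.240)

t=0.000: state=(1.490, 0.250)
step 1 (dt=0.01): k1=(0.250, -2.004), k2=(0.240, -1.986), k3=(0.240, -1.986), k4=(0.230, -1.969); state += dt/6·(k1+2k2+2k3+k4)
t=0.010: state=(1.492, 0.230)
t=0.020: state=(1.495, 0.211)
t=0.030: state=(1.497, 0.191)
continuing one RK4 step at a time; state shown every 20 steps (Δt=0.2):
t=0.200: state=(1.505, -0.081)
t=0.400: state=(1.465, -0.299)
t=0.600: state=(1.389, -0.452)
t=0.800: state=(1.286, -0.582)
t=1.000: state=(1.156, -0.719)
t=1.200: state=(0.996, -0.892)
t=1.400: state=(0.795, -1.138)
t=1.600: state=(0.532, -1.517)
t=1.800: state=(0.173, -2.113)
t=2.000: state=(-0.329, -2.923)
t=2.200: state=(-0.975, -3.383)
t=2.400: state=(-1.582, -2.442)
t=2.600: state=(-1.914, -0.934)
t=2.800: state=(-2.005, -0.101)
t=3.000: state=(-1.989, 0.215)
t=3.200: state=(-1.932, 0.335)
t=3.400: state=(-1.858, 0.394)
t=3.600: state=(-1.775, 0.435)
t=3.800: state=(-1.684, 0.475)
t=4.000: state=(-1.585, 0.522)
t=4.200: state=(-1.475, 0.579)
t=4.400: state=(-1.352, 0.655)
t=4.600: state=(-1.211, 0.759)
t=4.800: state=(-1.045, 0.908)
t=5.000: state=(-0.843, 1.134)
t=5.070: state=(-0.760, 1.240)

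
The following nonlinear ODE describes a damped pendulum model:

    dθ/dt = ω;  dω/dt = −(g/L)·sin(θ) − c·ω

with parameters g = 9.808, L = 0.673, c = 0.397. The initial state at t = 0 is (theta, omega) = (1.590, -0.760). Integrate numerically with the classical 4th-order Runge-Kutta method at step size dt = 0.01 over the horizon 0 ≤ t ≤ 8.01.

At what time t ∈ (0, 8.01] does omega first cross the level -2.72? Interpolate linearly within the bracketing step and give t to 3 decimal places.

t = 0.142

t=0.000: state=(1.590, -0.760)
step 1 (dt=0.01): k1=(-0.760, -14.269), k2=(-0.831, -14.242), k3=(-0.831, -14.242), k4=(-0.902, -14.214); state += dt/6·(k1+2k2+2k3+k4)
t=0.010: state=(1.582, -0.902)
t=0.020: state=(1.572, -1.044)
t=0.030: state=(1.561, -1.186)
t=0.140: state=(1.347, -2.692)
next step: t=0.150: state=(1.319, -2.823) — omega has crossed -2.72
linear interpolation between t=0.140 (-2.69202) and t=0.150 (-2.82270) → t≈0.142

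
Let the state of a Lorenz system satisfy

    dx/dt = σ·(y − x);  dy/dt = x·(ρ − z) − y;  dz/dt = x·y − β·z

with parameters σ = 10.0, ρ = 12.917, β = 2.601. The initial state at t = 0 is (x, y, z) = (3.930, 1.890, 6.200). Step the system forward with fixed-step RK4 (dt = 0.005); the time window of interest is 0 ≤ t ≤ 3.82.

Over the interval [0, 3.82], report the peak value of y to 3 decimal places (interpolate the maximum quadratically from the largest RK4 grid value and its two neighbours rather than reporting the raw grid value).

t=0.000: state=(3.930, 1.890, 6.200)
step 1 (dt=0.005): k1=(-20.400, 24.508, -8.699), k2=(-19.277, 24.188, -8.501), k3=(-19.313, 24.206, -8.500), k4=(-18.224, 23.901, -8.307); state += dt/6·(k1+2k2+2k3+k4)
t=0.005: state=(3.833, 2.011, 6.157)
t=0.010: state=(3.748, 2.129, 6.117)
t=0.015: state=(3.671, 2.245, 6.078)
continuing one RK4 step at a time; state shown every 40 steps (Δt=0.2):
t=0.200: state=(4.630, 6.304, 6.228)
t=0.400: state=(8.338, 9.420, 12.850)
t=0.600: state=(6.281, 3.947, 15.942)
t=0.800: state=(3.091, 2.456, 11.332)
t=1.000: state=(3.219, 3.859, 8.156)
t=1.200: state=(5.443, 6.935, 8.565)
t=1.400: state=(7.696, 7.830, 13.689)
t=1.600: state=(5.637, 4.120, 14.406)
t=1.800: state=(3.757, 3.493, 10.986)
t=2.000: state=(4.326, 5.077, 9.114)
t=2.200: state=(6.288, 7.258, 10.768)
t=2.400: state=(6.853, 6.279, 13.978)
t=2.600: state=(5.026, 4.195, 12.931)
t=2.800: state=(4.319, 4.443, 10.596)
t=3.000: state=(5.272, 5.998, 10.188)
t=3.200: state=(6.512, 6.792, 12.288)
t=3.400: state=(5.990, 5.331, 13.383)
t=3.600: state=(4.847, 4.534, 11.897)
t=3.800: state=(4.910, 5.247, 10.668)
t=3.820: state=(4.982, 5.365, 10.639)
largest grid value and its neighbours: y(0.370)=9.52293, y(0.375)=9.52809, y(0.380)=9.52453
parabola through these three points peaks at t≈0.375 with y≈9.52813

max y = 9.528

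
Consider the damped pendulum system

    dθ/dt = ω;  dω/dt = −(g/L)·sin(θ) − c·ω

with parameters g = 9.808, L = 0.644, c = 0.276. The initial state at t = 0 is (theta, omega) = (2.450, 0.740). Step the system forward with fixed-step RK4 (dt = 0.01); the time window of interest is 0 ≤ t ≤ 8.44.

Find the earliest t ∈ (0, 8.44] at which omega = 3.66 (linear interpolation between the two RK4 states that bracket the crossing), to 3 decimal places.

t=0.000: state=(2.450, 0.740)
step 1 (dt=0.01): k1=(0.740, -9.917), k2=(0.690, -9.860), k3=(0.691, -9.863), k4=(0.641, -9.809); state += dt/6·(k1+2k2+2k3+k4)
t=0.010: state=(2.457, 0.641)
t=0.020: state=(2.463, 0.544)
t=0.030: state=(2.468, 0.447)
continuing one RK4 step at a time; state shown every 50 steps (Δt=0.5):
t=0.500: state=(1.545, -4.818)
t=1.000: state=(-1.444, -4.028)
t=1.500: state=(-1.572, 3.332)
t=1.520: state=(-1.503, 3.617)
next step: t=1.530: state=(-1.466, 3.759) — omega has crossed 3.66
linear interpolation between t=1.520 (3.61724) and t=1.530 (3.75878) → t≈1.523

t = 1.523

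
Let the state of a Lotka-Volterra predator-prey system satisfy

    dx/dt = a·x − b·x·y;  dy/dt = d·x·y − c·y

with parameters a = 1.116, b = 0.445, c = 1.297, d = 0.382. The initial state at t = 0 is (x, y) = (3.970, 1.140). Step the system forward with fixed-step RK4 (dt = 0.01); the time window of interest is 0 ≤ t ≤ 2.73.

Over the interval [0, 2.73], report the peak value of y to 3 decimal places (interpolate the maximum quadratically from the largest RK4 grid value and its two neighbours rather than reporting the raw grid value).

t=0.000: state=(3.970, 1.140)
step 1 (dt=0.01): k1=(2.417, 0.250), k2=(2.422, 0.256), k3=(2.422, 0.256), k4=(2.427, 0.261); state += dt/6·(k1+2k2+2k3+k4)
t=0.010: state=(3.994, 1.143)
t=0.020: state=(4.019, 1.145)
t=0.030: state=(4.043, 1.148)
continuing one RK4 step at a time; state shown every 10 steps (Δt=0.1):
t=0.100: state=(4.216, 1.171)
t=0.200: state=(4.471, 1.214)
t=0.300: state=(4.730, 1.271)
t=0.400: state=(4.990, 1.344)
t=0.500: state=(5.245, 1.436)
t=0.600: state=(5.488, 1.548)
t=0.700: state=(5.710, 1.684)
t=0.800: state=(5.903, 1.847)
t=0.900: state=(6.054, 2.039)
t=1.000: state=(6.152, 2.261)
t=1.100: state=(6.185, 2.515)
t=1.200: state=(6.146, 2.796)
t=1.300: state=(6.027, 3.099)
t=1.400: state=(5.829, 3.415)
t=1.500: state=(5.559, 3.729)
t=1.600: state=(5.230, 4.026)
t=1.700: state=(4.859, 4.288)
t=1.800: state=(4.467, 4.501)
t=1.900: state=(4.073, 4.654)
t=2.000: state=(3.694, 4.741)
t=2.100: state=(3.342, 4.763)
t=2.200: state=(3.025, 4.724)
t=2.300: state=(2.746, 4.632)
t=2.400: state=(2.505, 4.498)
t=2.500: state=(2.301, 4.330)
t=2.600: state=(2.131, 4.139)
t=2.700: state=(1.991, 3.933)
t=2.730: state=(1.954, 3.869)
largest grid value and its neighbours: y(2.070)=4.76330, y(2.080)=4.76387, y(2.090)=4.76382
parabola through these three points peaks at t≈2.084 with y≈4.76393

max y = 4.764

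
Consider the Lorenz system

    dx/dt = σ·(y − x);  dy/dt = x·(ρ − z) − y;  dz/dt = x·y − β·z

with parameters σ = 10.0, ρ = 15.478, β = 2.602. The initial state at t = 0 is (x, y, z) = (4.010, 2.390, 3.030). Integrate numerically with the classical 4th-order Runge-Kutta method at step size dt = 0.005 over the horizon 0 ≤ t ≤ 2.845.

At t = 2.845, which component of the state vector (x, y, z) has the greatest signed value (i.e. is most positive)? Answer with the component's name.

largest component: z

t=0.000: state=(4.010, 2.390, 3.030)
step 1 (dt=0.005): k1=(-16.200, 47.526, 1.700), k2=(-14.607, 46.887, 2.064), k3=(-14.663, 46.934, 2.065), k4=(-13.120, 46.339, 2.422); state += dt/6·(k1+2k2+2k3+k4)
t=0.005: state=(3.937, 2.625, 3.040)
t=0.010: state=(3.878, 2.854, 3.054)
t=0.015: state=(3.834, 3.078, 3.072)
continuing one RK4 step at a time; state shown every 20 steps (Δt=0.1):
t=0.100: state=(4.595, 6.766, 4.008)
t=0.200: state=(7.758, 11.633, 8.202)
t=0.300: state=(11.101, 12.899, 17.407)
t=0.400: state=(9.894, 5.921, 22.799)
t=0.500: state=(5.223, 0.882, 19.594)
t=0.600: state=(2.078, 0.095, 15.207)
t=0.700: state=(0.899, 0.327, 11.745)
t=0.800: state=(0.653, 0.647, 9.085)
t=0.900: state=(0.800, 1.088, 7.057)
t=1.000: state=(1.243, 1.865, 5.571)
t=1.100: state=(2.125, 3.324, 4.676)
t=1.200: state=(3.785, 5.987, 4.812)
t=1.300: state=(6.626, 10.057, 7.445)
t=1.400: state=(10.022, 12.708, 14.620)
t=1.500: state=(10.439, 8.238, 21.558)
t=1.600: state=(6.678, 2.364, 20.476)
t=1.700: state=(3.179, 0.712, 16.336)
t=1.800: state=(1.627, 0.824, 12.732)
t=1.900: state=(1.282, 1.295, 9.942)
t=2.000: state=(1.546, 2.047, 7.867)
t=2.100: state=(2.307, 3.362, 6.518)
t=2.200: state=(3.756, 5.656, 6.224)
t=2.300: state=(6.175, 9.079, 8.062)
t=2.400: state=(9.139, 11.699, 13.574)
t=2.500: state=(10.092, 9.019, 19.925)
t=2.600: state=(7.388, 3.765, 20.276)
t=2.700: state=(4.145, 1.624, 16.854)
t=2.800: state=(2.472, 1.553, 13.408)
t=2.845: state=(2.177, 1.762, 12.088)
compare at T: x=2.177, y=1.762, z=12.088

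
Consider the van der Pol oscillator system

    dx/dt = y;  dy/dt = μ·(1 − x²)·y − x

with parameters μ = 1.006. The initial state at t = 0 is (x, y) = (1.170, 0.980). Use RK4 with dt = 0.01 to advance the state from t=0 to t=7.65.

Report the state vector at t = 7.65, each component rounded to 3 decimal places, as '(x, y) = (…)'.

t=0.000: state=(1.170, 0.980)
step 1 (dt=0.01): k1=(0.980, -1.534), k2=(0.972, -1.547), k3=(0.972, -1.547), k4=(0.965, -1.560); state += dt/6·(k1+2k2+2k3+k4)
t=0.010: state=(1.180, 0.965)
t=0.020: state=(1.189, 0.949)
t=0.030: state=(1.199, 0.933)
continuing one RK4 step at a time; state shown every 25 steps (Δt=0.25):
t=0.250: state=(1.362, 0.544)
t=0.500: state=(1.443, 0.113)
t=0.750: state=(1.426, -0.230)
t=1.000: state=(1.335, -0.493)
t=1.250: state=(1.183, -0.719)
t=1.500: state=(0.974, -0.955)
t=1.750: state=(0.701, -1.246)
t=2.000: state=(0.343, -1.637)
t=2.250: state=(-0.127, -2.125)
t=2.500: state=(-0.711, -2.490)
t=2.750: state=(-1.316, -2.200)
t=3.000: state=(-1.750, -1.216)
t=3.250: state=(-1.932, -0.311)
t=3.500: state=(-1.940, 0.195)
t=3.750: state=(-1.855, 0.451)
t=4.000: state=(-1.722, 0.604)
t=4.250: state=(-1.555, 0.731)
t=4.500: state=(-1.356, 0.870)
t=4.750: state=(-1.117, 1.052)
t=5.000: state=(-0.823, 1.311)
t=5.250: state=(-0.451, 1.691)
t=5.500: state=(0.033, 2.202)
t=5.750: state=(0.646, 2.645)
t=6.000: state=(1.299, 2.414)
t=6.250: state=(1.779, 1.353)
t=6.500: state=(1.983, 0.355)
t=6.750: state=(1.996, -0.184)
t=7.000: state=(1.914, -0.442)
t=7.250: state=(1.785, -0.588)
t=7.500: state=(1.623, -0.705)
t=7.650: state=(1.512, -0.777)

(x, y) = (1.512, -0.777)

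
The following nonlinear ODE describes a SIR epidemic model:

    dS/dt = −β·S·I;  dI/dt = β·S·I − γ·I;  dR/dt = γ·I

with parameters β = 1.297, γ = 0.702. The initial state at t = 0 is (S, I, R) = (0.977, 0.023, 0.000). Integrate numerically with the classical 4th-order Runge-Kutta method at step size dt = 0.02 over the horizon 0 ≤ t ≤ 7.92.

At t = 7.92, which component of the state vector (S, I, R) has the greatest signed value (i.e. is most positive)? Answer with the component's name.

t=0.000: state=(0.977, 0.023, 0.000)
step 1 (dt=0.02): k1=(-0.029, 0.013, 0.016), k2=(-0.029, 0.013, 0.016), k3=(-0.029, 0.013, 0.016), k4=(-0.029, 0.013, 0.016); state += dt/6·(k1+2k2+2k3+k4)
t=0.020: state=(0.976, 0.023, 0.000)
t=0.040: state=(0.976, 0.024, 0.001)
t=0.060: state=(0.975, 0.024, 0.001)
continuing one RK4 step at a time; state shown every 25 steps (Δt=0.5):
t=0.500: state=(0.960, 0.030, 0.009)
t=1.000: state=(0.939, 0.040, 0.022)
t=1.500: state=(0.912, 0.051, 0.037)
t=2.000: state=(0.879, 0.064, 0.057)
t=2.500: state=(0.839, 0.079, 0.082)
t=3.000: state=(0.793, 0.094, 0.113)
t=3.500: state=(0.743, 0.109, 0.148)
t=4.000: state=(0.689, 0.122, 0.189)
t=4.500: state=(0.635, 0.132, 0.233)
t=5.000: state=(0.581, 0.138, 0.281)
t=5.500: state=(0.531, 0.139, 0.330)
t=6.000: state=(0.486, 0.136, 0.378)
t=6.500: state=(0.446, 0.130, 0.425)
t=7.000: state=(0.411, 0.120, 0.469)
t=7.500: state=(0.382, 0.110, 0.509)
t=7.920: state=(0.360, 0.100, 0.540)
compare at T: S=0.360, I=0.100, R=0.540

largest component: R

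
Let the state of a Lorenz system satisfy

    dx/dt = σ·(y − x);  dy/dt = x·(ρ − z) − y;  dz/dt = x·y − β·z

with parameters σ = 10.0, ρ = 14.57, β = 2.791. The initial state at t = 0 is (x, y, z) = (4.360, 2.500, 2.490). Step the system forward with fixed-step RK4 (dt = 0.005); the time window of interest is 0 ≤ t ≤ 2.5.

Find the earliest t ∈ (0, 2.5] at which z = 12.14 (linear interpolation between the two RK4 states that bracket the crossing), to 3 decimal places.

t = 0.249

t=0.000: state=(4.360, 2.500, 2.490)
step 1 (dt=0.005): k1=(-18.600, 50.169, 3.950), k2=(-16.881, 49.439, 4.348), k3=(-16.942, 49.488, 4.348), k4=(-15.278, 48.805, 4.736); state += dt/6·(k1+2k2+2k3+k4)
t=0.005: state=(4.275, 2.747, 2.512)
t=0.010: state=(4.207, 2.988, 2.537)
t=0.015: state=(4.153, 3.224, 2.567)
continuing one RK4 step at a time; state shown every 20 steps (Δt=0.1):
t=0.100: state=(4.851, 6.991, 3.730)
t=0.200: state=(7.922, 11.588, 8.138)
t=0.245: state=(9.533, 12.861, 11.752)
next step: t=0.250: state=(9.697, 12.922, 12.205) — z has crossed 12.14
linear interpolation between t=0.245 (11.75245) and t=0.250 (12.20518) → t≈0.249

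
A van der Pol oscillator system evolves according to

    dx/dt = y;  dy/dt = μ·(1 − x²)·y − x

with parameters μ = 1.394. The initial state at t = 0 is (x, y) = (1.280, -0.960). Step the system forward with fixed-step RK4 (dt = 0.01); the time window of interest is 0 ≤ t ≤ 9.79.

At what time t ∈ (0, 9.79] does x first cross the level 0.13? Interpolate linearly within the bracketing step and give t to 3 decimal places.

t = 0.817

t=0.000: state=(1.280, -0.960)
step 1 (dt=0.01): k1=(-0.960, -0.426), k2=(-0.962, -0.435), k3=(-0.962, -0.435), k4=(-0.964, -0.445); state += dt/6·(k1+2k2+2k3+k4)
t=0.010: state=(1.270, -0.964)
t=0.020: state=(1.261, -0.969)
t=0.030: state=(1.251, -0.974)
continuing one RK4 step at a time; state shown every 50 steps (Δt=0.5):
t=0.500: state=(0.702, -1.458)
t=0.810: state=(0.145, -2.212)
next step: t=0.820: state=(0.123, -2.244) — x has crossed 0.13
linear interpolation between t=0.810 (0.14507) and t=0.820 (0.12279) → t≈0.817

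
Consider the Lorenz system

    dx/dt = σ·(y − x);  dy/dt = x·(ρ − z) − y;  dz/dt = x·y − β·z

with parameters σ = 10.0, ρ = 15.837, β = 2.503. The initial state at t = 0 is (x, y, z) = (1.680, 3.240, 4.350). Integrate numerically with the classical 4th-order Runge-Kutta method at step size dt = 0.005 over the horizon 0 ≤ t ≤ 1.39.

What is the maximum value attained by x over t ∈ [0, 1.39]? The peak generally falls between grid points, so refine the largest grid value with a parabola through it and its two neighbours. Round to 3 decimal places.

t=0.000: state=(1.680, 3.240, 4.350)
step 1 (dt=0.005): k1=(15.600, 16.058, -5.445), k2=(15.611, 16.489, -5.215), k3=(15.622, 16.488, -5.215), k4=(15.643, 16.919, -4.982); state += dt/6·(k1+2k2+2k3+k4)
t=0.005: state=(1.758, 3.322, 4.324)
t=0.010: state=(1.837, 3.409, 4.300)
t=0.015: state=(1.915, 3.500, 4.279)
continuing one RK4 step at a time; state shown every 10 steps (Δt=0.05):
t=0.050: state=(2.497, 4.259, 4.207)
t=0.100: state=(3.488, 5.729, 4.415)
t=0.150: state=(4.768, 7.666, 5.197)
t=0.200: state=(6.390, 9.957, 6.907)
t=0.250: state=(8.274, 12.136, 9.944)
t=0.300: state=(10.079, 13.204, 14.343)
t=0.350: state=(11.144, 12.041, 19.109)
t=0.400: state=(10.834, 8.694, 22.330)
t=0.450: state=(9.153, 4.837, 22.890)
t=0.500: state=(6.818, 2.075, 21.462)
t=0.550: state=(4.619, 0.695, 19.288)
t=0.600: state=(2.954, 0.222, 17.092)
t=0.650: state=(1.861, 0.176, 15.101)
t=0.700: state=(1.218, 0.283, 13.340)
t=0.750: state=(0.882, 0.433, 11.788)
t=0.800: state=(0.739, 0.596, 10.421)
t=0.850: state=(0.721, 0.779, 9.218)
t=0.900: state=(0.790, 1.003, 8.165)
t=0.950: state=(0.933, 1.295, 7.251)
t=1.000: state=(1.155, 1.687, 6.471)
t=1.050: state=(1.473, 2.224, 5.830)
t=1.100: state=(1.918, 2.960, 5.350)
t=1.150: state=(2.532, 3.964, 5.082)
t=1.200: state=(3.370, 5.310, 5.127)
t=1.250: state=(4.491, 7.049, 5.666)
t=1.300: state=(5.932, 9.124, 6.988)
t=1.350: state=(7.642, 11.214, 9.438)
t=1.390: state=(9.049, 12.403, 12.327)
largest grid value and its neighbours: x(0.360)=11.20451, x(0.365)=11.21220, x(0.370)=11.20452
parabola through these three points peaks at t≈0.365 with x≈11.21220

max x = 11.212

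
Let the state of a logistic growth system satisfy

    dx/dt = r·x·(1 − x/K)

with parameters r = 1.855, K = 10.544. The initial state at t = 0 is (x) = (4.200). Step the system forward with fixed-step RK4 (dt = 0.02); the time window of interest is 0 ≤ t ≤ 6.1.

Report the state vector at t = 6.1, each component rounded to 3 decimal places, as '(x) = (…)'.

(x) = (10.544)

t=0.000: state=(4.200)
step 1 (dt=0.02): k1=(4.688), k2=(4.705), k3=(4.705), k4=(4.722); state += dt/6·(k1+2k2+2k3+k4)
t=0.020: state=(4.294)
t=0.040: state=(4.389)
t=0.060: state=(4.484)
continuing one RK4 step at a time; state shown every 10 steps (Δt=0.2):
t=0.200: state=(5.163)
t=0.400: state=(6.133)
t=0.600: state=(7.047)
t=0.800: state=(7.854)
t=1.000: state=(8.529)
t=1.200: state=(9.066)
t=1.400: state=(9.478)
t=1.600: state=(9.784)
t=1.800: state=(10.008)
t=2.000: state=(10.168)
t=2.200: state=(10.282)
t=2.400: state=(10.362)
t=2.600: state=(10.417)
t=2.800: state=(10.456)
t=3.000: state=(10.483)
t=3.200: state=(10.502)
t=3.400: state=(10.515)
t=3.600: state=(10.524)
t=3.800: state=(10.530)
t=4.000: state=(10.534)
t=4.200: state=(10.537)
t=4.400: state=(10.539)
t=4.600: state=(10.541)
t=4.800: state=(10.542)
t=5.000: state=(10.543)
t=5.200: state=(10.543)
t=5.400: state=(10.543)
t=5.600: state=(10.544)
t=5.800: state=(10.544)
t=6.000: state=(10.544)
t=6.100: state=(10.544)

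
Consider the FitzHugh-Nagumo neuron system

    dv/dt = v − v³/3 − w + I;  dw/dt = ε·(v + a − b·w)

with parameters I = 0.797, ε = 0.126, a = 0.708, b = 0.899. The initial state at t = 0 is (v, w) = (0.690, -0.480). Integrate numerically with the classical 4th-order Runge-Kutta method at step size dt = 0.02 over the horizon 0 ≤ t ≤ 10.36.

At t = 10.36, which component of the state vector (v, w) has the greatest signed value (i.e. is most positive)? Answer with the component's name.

t=0.000: state=(0.690, -0.480)
step 1 (dt=0.02): k1=(1.857, 0.231), k2=(1.865, 0.233), k3=(1.865, 0.233), k4=(1.871, 0.235); state += dt/6·(k1+2k2+2k3+k4)
t=0.020: state=(0.727, -0.475)
t=0.040: state=(0.765, -0.471)
t=0.060: state=(0.803, -0.466)
continuing one RK4 step at a time; state shown every 25 steps (Δt=0.5):
t=0.500: state=(1.578, -0.339)
t=1.000: state=(1.987, -0.165)
t=1.500: state=(2.044, 0.012)
t=2.000: state=(2.013, 0.179)
t=2.500: state=(1.965, 0.334)
t=3.000: state=(1.914, 0.478)
t=3.500: state=(1.862, 0.610)
t=4.000: state=(1.810, 0.733)
t=4.500: state=(1.759, 0.845)
t=5.000: state=(1.707, 0.948)
t=5.500: state=(1.656, 1.042)
t=6.000: state=(1.604, 1.128)
t=6.500: state=(1.553, 1.206)
t=7.000: state=(1.500, 1.276)
t=7.500: state=(1.448, 1.340)
t=8.000: state=(1.394, 1.396)
t=8.500: state=(1.339, 1.446)
t=9.000: state=(1.283, 1.490)
t=9.500: state=(1.225, 1.529)
t=10.000: state=(1.164, 1.561)
t=10.360: state=(1.117, 1.581)
compare at T: v=1.117, w=1.581

largest component: w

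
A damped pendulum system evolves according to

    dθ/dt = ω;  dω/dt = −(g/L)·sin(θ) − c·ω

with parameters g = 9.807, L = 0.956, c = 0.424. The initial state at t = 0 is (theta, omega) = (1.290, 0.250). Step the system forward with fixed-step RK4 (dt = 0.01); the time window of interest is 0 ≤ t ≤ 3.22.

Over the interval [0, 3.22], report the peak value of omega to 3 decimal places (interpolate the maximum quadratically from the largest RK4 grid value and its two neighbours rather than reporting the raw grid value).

max omega = 2.800

t=0.000: state=(1.290, 0.250)
step 1 (dt=0.01): k1=(0.250, -9.963), k2=(0.200, -9.945), k3=(0.200, -9.944), k4=(0.151, -9.926); state += dt/6·(k1+2k2+2k3+k4)
t=0.010: state=(1.292, 0.151)
t=0.020: state=(1.293, 0.051)
t=0.030: state=(1.293, -0.047)
continuing one RK4 step at a time; state shown every 20 steps (Δt=0.2):
t=0.200: state=(1.147, -1.635)
t=0.400: state=(0.666, -3.060)
t=0.600: state=(-0.006, -3.439)
t=0.800: state=(-0.621, -2.525)
t=1.000: state=(-0.968, -0.883)
t=1.200: state=(-0.970, 0.841)
t=1.400: state=(-0.654, 2.222)
t=1.600: state=(-0.135, 2.799)
t=1.800: state=(0.392, 2.299)
t=2.000: state=(0.733, 1.029)
t=2.200: state=(0.790, -0.448)
t=2.400: state=(0.570, -1.675)
t=2.600: state=(0.164, -2.252)
t=2.800: state=(-0.271, -1.949)
t=3.000: state=(-0.569, -0.958)
t=3.200: state=(-0.638, 0.270)
t=3.220: state=(-0.632, 0.389)
largest grid value and its neighbours: omega(1.600)=2.79937, omega(1.610)=2.79985, omega(1.620)=2.79747
parabola through these three points peaks at t≈1.607 with omega≈2.80000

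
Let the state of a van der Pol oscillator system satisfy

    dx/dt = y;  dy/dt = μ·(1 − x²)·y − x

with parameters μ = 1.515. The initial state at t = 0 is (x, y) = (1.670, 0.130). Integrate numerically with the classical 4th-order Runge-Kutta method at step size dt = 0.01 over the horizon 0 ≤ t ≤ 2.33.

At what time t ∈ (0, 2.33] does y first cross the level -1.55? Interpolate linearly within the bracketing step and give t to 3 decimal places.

t=0.000: state=(1.670, 0.130)
step 1 (dt=0.01): k1=(0.130, -2.022), k2=(0.120, -1.996), k3=(0.120, -1.996), k4=(0.110, -1.970); state += dt/6·(k1+2k2+2k3+k4)
t=0.010: state=(1.671, 0.110)
t=0.020: state=(1.672, 0.091)
t=0.030: state=(1.673, 0.072)
continuing one RK4 step at a time; state shown every 10 steps (Δt=0.1):
t=0.100: state=(1.674, -0.047)
t=0.200: state=(1.662, -0.182)
t=0.300: state=(1.638, -0.286)
t=0.400: state=(1.605, -0.367)
t=0.500: state=(1.565, -0.434)
t=0.600: state=(1.519, -0.491)
t=0.700: state=(1.467, -0.544)
t=0.800: state=(1.410, -0.596)
t=0.900: state=(1.348, -0.649)
t=1.000: state=(1.280, -0.705)
t=1.100: state=(1.207, -0.769)
t=1.200: state=(1.126, -0.842)
t=1.300: state=(1.038, -0.927)
t=1.400: state=(0.940, -1.029)
t=1.500: state=(0.832, -1.153)
t=1.600: state=(0.709, -1.305)
t=1.700: state=(0.569, -1.494)
t=1.720: state=(0.539, -1.537)
next step: t=1.730: state=(0.523, -1.559) — y has crossed -1.55
linear interpolation between t=1.720 (-1.53717) and t=1.730 (-1.55932) → t≈1.726

t = 1.726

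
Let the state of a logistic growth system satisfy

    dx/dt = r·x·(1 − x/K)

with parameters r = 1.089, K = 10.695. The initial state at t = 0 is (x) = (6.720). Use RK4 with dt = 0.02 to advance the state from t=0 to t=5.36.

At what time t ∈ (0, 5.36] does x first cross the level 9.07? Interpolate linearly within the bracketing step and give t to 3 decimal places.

t = 1.097

t=0.000: state=(6.720)
step 1 (dt=0.02): k1=(2.720), k2=(2.712), k3=(2.712), k4=(2.704); state += dt/6·(k1+2k2+2k3+k4)
t=0.020: state=(6.774)
t=0.040: state=(6.828)
t=0.060: state=(6.882)
continuing one RK4 step at a time; state shown every 10 steps (Δt=0.2):
t=0.200: state=(7.247)
t=0.400: state=(7.735)
t=0.600: state=(8.178)
t=0.800: state=(8.573)
t=1.000: state=(8.919)
t=1.080: state=(9.045)
next step: t=1.100: state=(9.075) — x has crossed 9.07
linear interpolation between t=1.080 (9.04465) and t=1.100 (9.07482) → t≈1.097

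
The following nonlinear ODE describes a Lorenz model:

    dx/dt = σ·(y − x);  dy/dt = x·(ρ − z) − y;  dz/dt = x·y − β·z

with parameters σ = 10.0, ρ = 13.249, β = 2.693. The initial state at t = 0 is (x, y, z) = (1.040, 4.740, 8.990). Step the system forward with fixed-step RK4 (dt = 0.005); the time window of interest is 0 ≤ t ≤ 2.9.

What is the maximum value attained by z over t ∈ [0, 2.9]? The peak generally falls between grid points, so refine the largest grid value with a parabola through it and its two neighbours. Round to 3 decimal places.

max z = 15.659

t=0.000: state=(1.040, 4.740, 8.990)
step 1 (dt=0.005): k1=(37.000, -0.311, -19.280), k2=(36.067, 0.139, -18.713), k3=(36.102, 0.126, -18.727), k4=(35.201, 0.572, -18.172); state += dt/6·(k1+2k2+2k3+k4)
t=0.005: state=(1.220, 4.741, 8.896)
t=0.010: state=(1.392, 4.746, 8.808)
t=0.015: state=(1.556, 4.755, 8.725)
continuing one RK4 step at a time; state shown every 20 steps (Δt=0.1):
t=0.100: state=(3.575, 5.465, 7.982)
t=0.200: state=(5.353, 7.110, 8.606)
t=0.300: state=(7.039, 8.530, 10.944)
t=0.400: state=(7.977, 8.192, 14.079)
t=0.500: state=(7.370, 6.053, 15.647)
t=0.600: state=(5.772, 4.127, 14.827)
t=0.700: state=(4.409, 3.405, 12.938)
t=0.800: state=(3.798, 3.562, 11.094)
t=0.900: state=(3.884, 4.264, 9.769)
t=1.000: state=(4.516, 5.380, 9.230)
t=1.100: state=(5.549, 6.705, 9.739)
t=1.200: state=(6.674, 7.664, 11.369)
t=1.300: state=(7.300, 7.467, 13.444)
t=1.400: state=(6.951, 6.141, 14.584)
t=1.500: state=(5.913, 4.788, 14.192)
t=1.600: state=(4.927, 4.154, 12.912)
t=1.700: state=(4.431, 4.216, 11.540)
t=1.800: state=(4.476, 4.764, 10.544)
t=1.900: state=(4.964, 5.626, 10.199)
t=2.000: state=(5.730, 6.552, 10.667)
t=2.100: state=(6.485, 7.099, 11.862)
t=2.200: state=(6.827, 6.854, 13.206)
t=2.300: state=(6.533, 5.961, 13.873)
t=2.400: state=(5.828, 5.074, 13.566)
t=2.500: state=(5.167, 4.646, 12.667)
t=2.600: state=(4.840, 4.715, 11.697)
t=2.700: state=(4.908, 5.156, 11.026)
t=2.800: state=(5.297, 5.803, 10.872)
t=2.900: state=(5.852, 6.416, 11.312)
largest grid value and its neighbours: z(0.505)=15.65639, z(0.510)=15.65912, z(0.515)=15.65560
parabola through these three points peaks at t≈0.510 with z≈15.65914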